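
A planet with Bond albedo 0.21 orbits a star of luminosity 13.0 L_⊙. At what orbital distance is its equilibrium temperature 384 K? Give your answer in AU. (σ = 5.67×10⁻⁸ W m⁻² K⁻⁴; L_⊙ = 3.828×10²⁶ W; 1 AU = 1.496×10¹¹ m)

d ≈ 1.68 AU

L = 13.0 × 3.828×10²⁶ = 4.98×10²⁷ W.
From T_eq⁴ = L(1−A)/(16πσd²): d = √[L(1−A)/(16πσT_eq⁴)].
d = √[4.98×10²⁷ × 0.79 / (16π × 5.67×10⁻⁸ × (384)⁴)] = 2.52×10¹¹ m = 1.68 AU.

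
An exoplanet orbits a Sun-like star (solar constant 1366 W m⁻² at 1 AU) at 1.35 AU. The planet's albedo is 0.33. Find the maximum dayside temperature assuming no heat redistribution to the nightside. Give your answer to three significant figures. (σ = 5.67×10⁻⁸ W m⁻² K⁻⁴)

Flux at 1.35 AU: S = 1366/1.35² = 750 W m⁻².
With no redistribution each surface element balances locally: S(1−A) = σT⁴.
T = [750 × 0.67 / 5.67×10⁻⁸]^(1/4) = (8.86×10⁹)^(1/4) = 307 K.

T_ss ≈ 307 K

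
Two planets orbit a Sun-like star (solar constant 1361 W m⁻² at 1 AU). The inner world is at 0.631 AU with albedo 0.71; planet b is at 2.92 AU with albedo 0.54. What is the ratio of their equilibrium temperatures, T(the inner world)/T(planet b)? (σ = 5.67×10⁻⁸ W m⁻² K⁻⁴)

T₁/T₂ ≈ 1.917

T_eq = [S₀(1−A)/(4σd²)]^(1/4), so T ∝ (1−A)^(1/4) / √d.
T₁ = [1361×0.29/(4×5.67×10⁻⁸×0.631²)]^(1/4) = 257.12 K.
T₂ = [1361×0.46/(4×5.67×10⁻⁸×2.92²)]^(1/4) = 134.14 K.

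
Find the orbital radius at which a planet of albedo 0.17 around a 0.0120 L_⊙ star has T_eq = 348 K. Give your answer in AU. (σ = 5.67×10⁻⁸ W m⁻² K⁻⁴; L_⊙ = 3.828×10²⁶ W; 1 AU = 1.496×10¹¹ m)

d ≈ 0.0638 AU

L = 0.0120 × 3.828×10²⁶ = 4.59×10²⁴ W.
From T_eq⁴ = L(1−A)/(16πσd²): d = √[L(1−A)/(16πσT_eq⁴)].
d = √[4.59×10²⁴ × 0.83 / (16π × 5.67×10⁻⁸ × (348)⁴)] = 9.55×10⁹ m = 0.0638 AU.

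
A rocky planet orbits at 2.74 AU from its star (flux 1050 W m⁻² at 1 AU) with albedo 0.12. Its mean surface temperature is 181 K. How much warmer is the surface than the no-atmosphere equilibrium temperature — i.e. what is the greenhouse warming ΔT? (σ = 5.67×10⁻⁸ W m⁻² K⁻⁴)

ΔT ≈ 28.4 K

S = 1050/2.74² = 139.9 W m⁻².
T_eq = [S(1−A)/(4σ)]^(1/4) = [139.9×0.88/(4×5.67×10⁻⁸)]^(1/4) = 152.6 K.
ΔT = T_surf − T_eq = 181 − 152.6.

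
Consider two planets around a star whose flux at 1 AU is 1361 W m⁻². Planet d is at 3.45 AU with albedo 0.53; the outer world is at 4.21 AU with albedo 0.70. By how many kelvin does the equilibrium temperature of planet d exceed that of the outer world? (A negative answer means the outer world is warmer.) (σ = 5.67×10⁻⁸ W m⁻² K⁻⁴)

T_eq = [S₀(1−A)/(4σd²)]^(1/4), so T ∝ (1−A)^(1/4) / √d.
T₁ = [1361×0.47/(4×5.67×10⁻⁸×3.45²)]^(1/4) = 124.07 K.
T₂ = [1361×0.30/(4×5.67×10⁻⁸×4.21²)]^(1/4) = 100.39 K.

ΔT ≈ 23.7 K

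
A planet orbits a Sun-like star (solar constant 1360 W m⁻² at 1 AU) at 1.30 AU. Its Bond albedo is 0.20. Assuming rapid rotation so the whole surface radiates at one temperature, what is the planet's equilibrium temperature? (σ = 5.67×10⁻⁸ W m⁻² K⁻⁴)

Flux at 1.30 AU: S = 1360/1.30² = 805 W m⁻².
Energy balance: absorbed = emitted ⇒ πR²·S(1−A) = 4πR²·σT_eq⁴, so T_eq⁴ = S(1−A)/(4σ).
T_eq = [805 × 0.80 / (4 × 5.67×10⁻⁸)]^(1/4) = (2.84×10⁹)^(1/4) = 231 K.

T_eq ≈ 231 K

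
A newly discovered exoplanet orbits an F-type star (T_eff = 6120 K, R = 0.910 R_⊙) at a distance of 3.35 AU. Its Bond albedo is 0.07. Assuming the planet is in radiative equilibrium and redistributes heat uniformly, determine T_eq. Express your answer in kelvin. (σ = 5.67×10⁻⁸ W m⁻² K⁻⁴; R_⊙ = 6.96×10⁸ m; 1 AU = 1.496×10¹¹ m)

T_eq ≈ 151 K

R_⋆ = 0.910 × 6.96×10⁸ = 6.33×10⁸ m.
d = 3.35 AU = 5.01×10¹¹ m.
L = 4πR_⋆²σT_⋆⁴ = 4π(6.33×10⁸)² × 5.67×10⁻⁸ × (6120)⁴ = 4.01×10²⁶ W.
S = L/(4πd²) = 127 W m⁻².
Energy balance: absorbed = emitted ⇒ πR²·S(1−A) = 4πR²·σT_eq⁴, so T_eq⁴ = S(1−A)/(4σ).
T_eq = [127 × 0.93 / (4 × 5.67×10⁻⁸)]^(1/4) = (5.21×10⁸)^(1/4) = 151 K.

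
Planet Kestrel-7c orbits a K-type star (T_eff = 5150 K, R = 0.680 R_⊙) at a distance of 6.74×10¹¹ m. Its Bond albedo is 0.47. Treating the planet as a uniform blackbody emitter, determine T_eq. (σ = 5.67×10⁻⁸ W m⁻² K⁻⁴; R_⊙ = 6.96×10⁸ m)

R_⋆ = 0.680 × 6.96×10⁸ = 4.73×10⁸ m.
L = 4πR_⋆²σT_⋆⁴ = 4π(4.73×10⁸)² × 5.67×10⁻⁸ × (5150)⁴ = 1.12×10²⁶ W.
S = L/(4πd²) = 19.7 W m⁻².
Energy balance: absorbed = emitted ⇒ πR²·S(1−A) = 4πR²·σT_eq⁴, so T_eq⁴ = S(1−A)/(4σ).
T_eq = [19.7 × 0.53 / (4 × 5.67×10⁻⁸)]^(1/4) = (4.60×10⁷)^(1/4) = 82.3 K.

T_eq ≈ 82.3 K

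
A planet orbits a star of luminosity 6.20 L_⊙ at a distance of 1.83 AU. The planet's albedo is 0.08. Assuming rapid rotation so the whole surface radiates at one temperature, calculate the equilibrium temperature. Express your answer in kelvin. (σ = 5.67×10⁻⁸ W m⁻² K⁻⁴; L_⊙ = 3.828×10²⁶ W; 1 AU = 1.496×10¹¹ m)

d = 1.83 AU = 2.74×10¹¹ m.
L = 6.20 × 3.828×10²⁶ = 2.37×10²⁷ W.
Flux: S = L/(4πd²) = 2.37×10²⁷/(4π×(2.74×10¹¹)²) = 2520 W m⁻².
Energy balance: absorbed = emitted ⇒ πR²·S(1−A) = 4πR²·σT_eq⁴, so T_eq⁴ = S(1−A)/(4σ).
T_eq = [2520 × 0.92 / (4 × 5.67×10⁻⁸)]^(1/4) = (1.02×10¹⁰)^(1/4) = 318 K.

T_eq ≈ 318 K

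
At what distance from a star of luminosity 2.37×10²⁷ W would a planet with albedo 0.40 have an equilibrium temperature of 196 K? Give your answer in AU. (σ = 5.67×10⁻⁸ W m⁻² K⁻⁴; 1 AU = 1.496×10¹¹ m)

d ≈ 3.89 AU

From T_eq⁴ = L(1−A)/(16πσd²): d = √[L(1−A)/(16πσT_eq⁴)].
d = √[2.37×10²⁷ × 0.60 / (16π × 5.67×10⁻⁸ × (196)⁴)] = 5.81×10¹¹ m = 3.89 AU.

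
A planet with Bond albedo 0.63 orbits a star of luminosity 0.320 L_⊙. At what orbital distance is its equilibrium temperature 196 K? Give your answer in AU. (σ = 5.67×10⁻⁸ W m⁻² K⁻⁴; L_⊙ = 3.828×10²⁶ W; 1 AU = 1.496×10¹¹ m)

L = 0.320 × 3.828×10²⁶ = 1.22×10²⁶ W.
From T_eq⁴ = L(1−A)/(16πσd²): d = √[L(1−A)/(16πσT_eq⁴)].
d = √[1.22×10²⁶ × 0.37 / (16π × 5.67×10⁻⁸ × (196)⁴)] = 1.04×10¹¹ m = 0.694 AU.

d ≈ 0.694 AU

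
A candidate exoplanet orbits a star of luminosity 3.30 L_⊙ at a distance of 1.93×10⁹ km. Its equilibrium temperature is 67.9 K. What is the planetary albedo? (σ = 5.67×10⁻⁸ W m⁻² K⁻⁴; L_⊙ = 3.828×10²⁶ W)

d = 1.93×10⁹ km = 1.93×10¹² m.
L = 3.30 × 3.828×10²⁶ = 1.26×10²⁷ W.
Flux: S = L/(4πd²) = 1.26×10²⁷/(4π×(1.93×10¹²)²) = 27.0 W m⁻².
From T_eq⁴ = S(1−A)/(4σ): 1−A = 4σT_eq⁴/S.
1−A = 4 × 5.67×10⁻⁸ × (67.9)⁴ / 27.0 = 0.179.

A ≈ 0.82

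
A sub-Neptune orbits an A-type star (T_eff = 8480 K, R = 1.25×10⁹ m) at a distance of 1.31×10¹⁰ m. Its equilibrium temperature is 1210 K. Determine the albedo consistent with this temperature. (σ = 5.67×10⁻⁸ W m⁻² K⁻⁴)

A ≈ 0.82

L = 4πR_⋆²σT_⋆⁴ = 4π(1.25×10⁹)² × 5.67×10⁻⁸ × (8480)⁴ = 5.76×10²⁷ W.
S = L/(4πd²) = 2.67×10⁶ W m⁻².
From T_eq⁴ = S(1−A)/(4σ): 1−A = 4σT_eq⁴/S.
1−A = 4 × 5.67×10⁻⁸ × (1210)⁴ / 2.67×10⁶ = 0.182.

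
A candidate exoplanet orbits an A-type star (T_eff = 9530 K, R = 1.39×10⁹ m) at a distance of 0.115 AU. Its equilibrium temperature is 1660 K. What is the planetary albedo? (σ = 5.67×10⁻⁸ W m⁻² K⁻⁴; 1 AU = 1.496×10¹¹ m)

A ≈ 0.44

d = 0.115 AU = 1.72×10¹⁰ m.
L = 4πR_⋆²σT_⋆⁴ = 4π(1.39×10⁹)² × 5.67×10⁻⁸ × (9530)⁴ = 1.14×10²⁸ W.
S = L/(4πd²) = 3.05×10⁶ W m⁻².
From T_eq⁴ = S(1−A)/(4σ): 1−A = 4σT_eq⁴/S.
1−A = 4 × 5.67×10⁻⁸ × (1660)⁴ / 3.05×10⁶ = 0.564.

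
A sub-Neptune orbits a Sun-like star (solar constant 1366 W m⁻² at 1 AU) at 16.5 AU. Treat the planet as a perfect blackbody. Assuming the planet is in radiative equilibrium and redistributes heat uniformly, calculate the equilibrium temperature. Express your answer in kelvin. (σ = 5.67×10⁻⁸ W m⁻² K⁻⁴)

Flux at 16.5 AU: S = 1366/16.5² = 5.02 W m⁻².
Energy balance: absorbed = emitted ⇒ πR²·S(1−A) = 4πR²·σT_eq⁴, so T_eq⁴ = S(1−A)/(4σ).
T_eq = [5.02 × 1.00 / (4 × 5.67×10⁻⁸)]^(1/4) = (2.21×10⁷)^(1/4) = 68.6 K.

T_eq ≈ 68.6 K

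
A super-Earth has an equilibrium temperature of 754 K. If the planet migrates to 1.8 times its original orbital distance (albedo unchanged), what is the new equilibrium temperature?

T_eq ∝ L^(1/4) · d^(−1/2).
T′ = 754 / 1.8^(1/2) = 562 K.

T_eq ≈ 562 K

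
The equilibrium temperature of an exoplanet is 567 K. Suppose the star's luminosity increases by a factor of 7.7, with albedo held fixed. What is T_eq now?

T_eq ≈ 945 K

T_eq ∝ L^(1/4) · d^(−1/2).
T′ = 567 × 7.7^(1/4) = 945 K.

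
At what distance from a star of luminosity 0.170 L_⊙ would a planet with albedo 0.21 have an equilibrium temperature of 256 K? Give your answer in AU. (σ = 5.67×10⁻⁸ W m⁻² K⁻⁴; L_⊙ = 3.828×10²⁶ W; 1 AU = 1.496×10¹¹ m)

d ≈ 0.433 AU

L = 0.170 × 3.828×10²⁶ = 6.51×10²⁵ W.
From T_eq⁴ = L(1−A)/(16πσd²): d = √[L(1−A)/(16πσT_eq⁴)].
d = √[6.51×10²⁵ × 0.79 / (16π × 5.67×10⁻⁸ × (256)⁴)] = 6.48×10¹⁰ m = 0.433 AU.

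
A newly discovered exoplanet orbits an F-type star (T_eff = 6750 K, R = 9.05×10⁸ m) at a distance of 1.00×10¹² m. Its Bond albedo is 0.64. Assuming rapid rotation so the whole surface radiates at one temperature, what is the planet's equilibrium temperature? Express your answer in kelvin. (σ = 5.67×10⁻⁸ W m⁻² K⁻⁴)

T_eq ≈ 111 K

L = 4πR_⋆²σT_⋆⁴ = 4π(9.05×10⁸)² × 5.67×10⁻⁸ × (6750)⁴ = 1.21×10²⁷ W.
S = L/(4πd²) = 96.4 W m⁻².
Energy balance: absorbed = emitted ⇒ πR²·S(1−A) = 4πR²·σT_eq⁴, so T_eq⁴ = S(1−A)/(4σ).
T_eq = [96.4 × 0.36 / (4 × 5.67×10⁻⁸)]^(1/4) = (1.53×10⁸)^(1/4) = 111 K.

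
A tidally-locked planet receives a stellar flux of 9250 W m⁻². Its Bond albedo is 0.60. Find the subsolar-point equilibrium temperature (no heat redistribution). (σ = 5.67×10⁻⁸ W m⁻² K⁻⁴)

At the subsolar point the surface absorbs S(1−A) and emits σT⁴ per unit area — no factor of 4, since only the local patch is in balance.
T = [9250 × 0.40 / 5.67×10⁻⁸]^(1/4) = (6.53×10¹⁰)^(1/4) = 505 K.

T_ss ≈ 505 K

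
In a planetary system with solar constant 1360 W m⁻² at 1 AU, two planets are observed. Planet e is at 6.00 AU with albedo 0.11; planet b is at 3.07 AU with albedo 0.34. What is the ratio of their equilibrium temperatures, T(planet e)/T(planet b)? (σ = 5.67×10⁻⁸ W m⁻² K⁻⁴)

T₁/T₂ ≈ 0.771

T_eq = [S₀(1−A)/(4σd²)]^(1/4), so T ∝ (1−A)^(1/4) / √d.
T₁ = [1360×0.89/(4×5.67×10⁻⁸×6.00²)]^(1/4) = 110.34 K.
T₂ = [1360×0.66/(4×5.67×10⁻⁸×3.07²)]^(1/4) = 143.15 K.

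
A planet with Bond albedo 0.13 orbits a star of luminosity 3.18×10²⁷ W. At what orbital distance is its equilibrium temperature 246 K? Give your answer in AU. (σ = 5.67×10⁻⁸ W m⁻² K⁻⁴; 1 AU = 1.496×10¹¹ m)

From T_eq⁴ = L(1−A)/(16πσd²): d = √[L(1−A)/(16πσT_eq⁴)].
d = √[3.18×10²⁷ × 0.87 / (16π × 5.67×10⁻⁸ × (246)⁴)] = 5.15×10¹¹ m = 3.44 AU.

d ≈ 3.44 AU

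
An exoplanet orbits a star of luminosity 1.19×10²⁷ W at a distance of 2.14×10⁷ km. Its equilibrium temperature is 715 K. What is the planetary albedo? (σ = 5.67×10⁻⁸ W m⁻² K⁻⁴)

d = 2.14×10⁷ km = 2.14×10¹⁰ m.
Flux: S = L/(4πd²) = 1.19×10²⁷/(4π×(2.14×10¹⁰)²) = 2.07×10⁵ W m⁻².
From T_eq⁴ = S(1−A)/(4σ): 1−A = 4σT_eq⁴/S.
1−A = 4 × 5.67×10⁻⁸ × (715)⁴ / 2.07×10⁵ = 0.287.

A ≈ 0.71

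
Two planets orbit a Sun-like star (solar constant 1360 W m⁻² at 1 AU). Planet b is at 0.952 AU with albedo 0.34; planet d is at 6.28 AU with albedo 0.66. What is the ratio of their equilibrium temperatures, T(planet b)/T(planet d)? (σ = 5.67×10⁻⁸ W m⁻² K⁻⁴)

T₁/T₂ ≈ 3.032

T_eq = [S₀(1−A)/(4σd²)]^(1/4), so T ∝ (1−A)^(1/4) / √d.
T₁ = [1360×0.66/(4×5.67×10⁻⁸×0.952²)]^(1/4) = 257.06 K.
T₂ = [1360×0.34/(4×5.67×10⁻⁸×6.28²)]^(1/4) = 84.79 K.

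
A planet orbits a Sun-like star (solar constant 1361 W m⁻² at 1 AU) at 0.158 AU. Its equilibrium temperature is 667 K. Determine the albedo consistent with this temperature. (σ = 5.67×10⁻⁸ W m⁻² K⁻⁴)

A ≈ 0.18

Flux at 0.158 AU: S = 1361/0.158² = 5.45×10⁴ W m⁻².
From T_eq⁴ = S(1−A)/(4σ): 1−A = 4σT_eq⁴/S.
1−A = 4 × 5.67×10⁻⁸ × (667)⁴ / 5.45×10⁴ = 0.823.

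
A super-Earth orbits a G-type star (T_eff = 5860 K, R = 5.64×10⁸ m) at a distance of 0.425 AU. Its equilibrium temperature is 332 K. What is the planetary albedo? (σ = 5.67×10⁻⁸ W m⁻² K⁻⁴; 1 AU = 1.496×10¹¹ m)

d = 0.425 AU = 6.36×10¹⁰ m.
L = 4πR_⋆²σT_⋆⁴ = 4π(5.64×10⁸)² × 5.67×10⁻⁸ × (5860)⁴ = 2.67×10²⁶ W.
S = L/(4πd²) = 5260 W m⁻².
From T_eq⁴ = S(1−A)/(4σ): 1−A = 4σT_eq⁴/S.
1−A = 4 × 5.67×10⁻⁸ × (332)⁴ / 5260 = 0.524.

A ≈ 0.48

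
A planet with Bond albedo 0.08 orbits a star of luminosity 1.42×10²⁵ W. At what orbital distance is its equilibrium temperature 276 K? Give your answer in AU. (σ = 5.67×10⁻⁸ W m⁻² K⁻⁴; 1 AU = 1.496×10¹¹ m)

From T_eq⁴ = L(1−A)/(16πσd²): d = √[L(1−A)/(16πσT_eq⁴)].
d = √[1.42×10²⁵ × 0.92 / (16π × 5.67×10⁻⁸ × (276)⁴)] = 2.81×10¹⁰ m = 0.188 AU.

d ≈ 0.188 AU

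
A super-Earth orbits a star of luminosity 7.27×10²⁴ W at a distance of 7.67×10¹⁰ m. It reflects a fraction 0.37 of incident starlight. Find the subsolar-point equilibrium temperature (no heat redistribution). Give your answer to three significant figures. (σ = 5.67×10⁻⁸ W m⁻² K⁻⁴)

T_ss ≈ 182 K

Flux: S = L/(4πd²) = 7.27×10²⁴/(4π×(7.67×10¹⁰)²) = 98.3 W m⁻².
At the subsolar point the surface absorbs S(1−A) and emits σT⁴ per unit area — no factor of 4, since only the local patch is in balance.
T = [98.3 × 0.63 / 5.67×10⁻⁸]^(1/4) = (1.09×10⁹)^(1/4) = 182 K.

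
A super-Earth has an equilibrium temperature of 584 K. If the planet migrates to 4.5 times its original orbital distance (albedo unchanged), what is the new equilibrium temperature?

T_eq ∝ L^(1/4) · d^(−1/2).
T′ = 584 / 4.5^(1/2) = 275 K.

T_eq ≈ 275 K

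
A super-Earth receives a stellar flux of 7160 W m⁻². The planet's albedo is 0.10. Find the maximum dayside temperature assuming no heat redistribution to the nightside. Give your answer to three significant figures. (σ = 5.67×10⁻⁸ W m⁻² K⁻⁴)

With no redistribution each surface element balances locally: S(1−A) = σT⁴.
T = [7160 × 0.90 / 5.67×10⁻⁸]^(1/4) = (1.14×10¹¹)^(1/4) = 581 K.

T_ss ≈ 581 K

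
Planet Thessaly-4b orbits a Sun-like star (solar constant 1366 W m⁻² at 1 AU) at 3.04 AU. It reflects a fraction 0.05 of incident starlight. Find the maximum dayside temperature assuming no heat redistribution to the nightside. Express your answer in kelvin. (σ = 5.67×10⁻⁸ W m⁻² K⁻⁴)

Flux at 3.04 AU: S = 1366/3.04² = 148 W m⁻².
With no redistribution each surface element balances locally: S(1−A) = σT⁴.
T = [148 × 0.95 / 5.67×10⁻⁸]^(1/4) = (2.48×10⁹)^(1/4) = 223 K.

T_ss ≈ 223 K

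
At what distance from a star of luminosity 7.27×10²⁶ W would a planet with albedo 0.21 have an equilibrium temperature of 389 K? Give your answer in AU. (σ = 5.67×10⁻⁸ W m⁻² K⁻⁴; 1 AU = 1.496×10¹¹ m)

From T_eq⁴ = L(1−A)/(16πσd²): d = √[L(1−A)/(16πσT_eq⁴)].
d = √[7.27×10²⁶ × 0.79 / (16π × 5.67×10⁻⁸ × (389)⁴)] = 9.38×10¹⁰ m = 0.627 AU.

d ≈ 0.627 AU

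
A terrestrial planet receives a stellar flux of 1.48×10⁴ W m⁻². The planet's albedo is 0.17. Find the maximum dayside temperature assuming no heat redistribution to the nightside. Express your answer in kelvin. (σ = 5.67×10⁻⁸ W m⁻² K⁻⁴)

T_ss ≈ 682 K

With no redistribution each surface element balances locally: S(1−A) = σT⁴.
T = [1.48×10⁴ × 0.83 / 5.67×10⁻⁸]^(1/4) = (2.17×10¹¹)^(1/4) = 682 K.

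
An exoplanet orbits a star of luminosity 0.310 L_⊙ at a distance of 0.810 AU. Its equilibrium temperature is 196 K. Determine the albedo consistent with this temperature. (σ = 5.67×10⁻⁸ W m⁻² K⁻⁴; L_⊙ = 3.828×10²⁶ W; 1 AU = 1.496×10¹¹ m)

A ≈ 0.48

d = 0.810 AU = 1.21×10¹¹ m.
L = 0.310 × 3.828×10²⁶ = 1.19×10²⁶ W.
Flux: S = L/(4πd²) = 1.19×10²⁶/(4π×(1.21×10¹¹)²) = 643 W m⁻².
From T_eq⁴ = S(1−A)/(4σ): 1−A = 4σT_eq⁴/S.
1−A = 4 × 5.67×10⁻⁸ × (196)⁴ / 643 = 0.520.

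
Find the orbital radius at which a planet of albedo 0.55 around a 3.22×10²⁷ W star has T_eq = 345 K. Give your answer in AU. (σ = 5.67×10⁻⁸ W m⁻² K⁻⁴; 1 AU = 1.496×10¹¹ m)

From T_eq⁴ = L(1−A)/(16πσd²): d = √[L(1−A)/(16πσT_eq⁴)].
d = √[3.22×10²⁷ × 0.45 / (16π × 5.67×10⁻⁸ × (345)⁴)] = 1.89×10¹¹ m = 1.27 AU.

d ≈ 1.27 AU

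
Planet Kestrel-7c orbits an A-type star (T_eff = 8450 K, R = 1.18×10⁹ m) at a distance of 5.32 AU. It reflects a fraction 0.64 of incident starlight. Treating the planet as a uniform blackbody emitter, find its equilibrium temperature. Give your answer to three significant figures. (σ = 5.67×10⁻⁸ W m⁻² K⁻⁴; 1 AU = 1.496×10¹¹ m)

T_eq ≈ 178 K

d = 5.32 AU = 7.96×10¹¹ m.
L = 4πR_⋆²σT_⋆⁴ = 4π(1.18×10⁹)² × 5.67×10⁻⁸ × (8450)⁴ = 5.06×10²⁷ W.
S = L/(4πd²) = 635 W m⁻².
Energy balance: absorbed = emitted ⇒ πR²·S(1−A) = 4πR²·σT_eq⁴, so T_eq⁴ = S(1−A)/(4σ).
T_eq = [635 × 0.36 / (4 × 5.67×10⁻⁸)]^(1/4) = (1.01×10⁹)^(1/4) = 178 K.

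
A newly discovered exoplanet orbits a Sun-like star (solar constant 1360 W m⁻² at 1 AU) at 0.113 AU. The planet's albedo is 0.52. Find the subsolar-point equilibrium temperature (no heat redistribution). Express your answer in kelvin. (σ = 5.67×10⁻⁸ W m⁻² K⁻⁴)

T_ss ≈ 974 K

Flux at 0.113 AU: S = 1360/0.113² = 1.07×10⁵ W m⁻².
At the subsolar point the surface absorbs S(1−A) and emits σT⁴ per unit area — no factor of 4, since only the local patch is in balance.
T = [1.07×10⁵ × 0.48 / 5.67×10⁻⁸]^(1/4) = (9.02×10¹¹)^(1/4) = 974 K.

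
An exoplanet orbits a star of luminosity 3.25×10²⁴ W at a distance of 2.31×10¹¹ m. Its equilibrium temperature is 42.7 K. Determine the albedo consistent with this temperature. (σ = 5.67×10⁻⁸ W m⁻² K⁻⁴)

A ≈ 0.84

Flux: S = L/(4πd²) = 3.25×10²⁴/(4π×(2.31×10¹¹)²) = 4.85 W m⁻².
From T_eq⁴ = S(1−A)/(4σ): 1−A = 4σT_eq⁴/S.
1−A = 4 × 5.67×10⁻⁸ × (42.7)⁴ / 4.85 = 0.156.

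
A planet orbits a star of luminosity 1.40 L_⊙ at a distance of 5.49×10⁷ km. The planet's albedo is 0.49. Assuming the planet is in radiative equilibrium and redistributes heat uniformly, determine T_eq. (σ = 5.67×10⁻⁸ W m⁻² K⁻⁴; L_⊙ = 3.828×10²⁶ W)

d = 5.49×10⁷ km = 5.49×10¹⁰ m.
L = 1.40 × 3.828×10²⁶ = 5.36×10²⁶ W.
Flux: S = L/(4πd²) = 5.36×10²⁶/(4π×(5.49×10¹⁰)²) = 1.41×10⁴ W m⁻².
Energy balance: absorbed = emitted ⇒ πR²·S(1−A) = 4πR²·σT_eq⁴, so T_eq⁴ = S(1−A)/(4σ).
T_eq = [1.41×10⁴ × 0.51 / (4 × 5.67×10⁻⁸)]^(1/4) = (3.18×10¹⁰)^(1/4) = 422 K.

T_eq ≈ 422 K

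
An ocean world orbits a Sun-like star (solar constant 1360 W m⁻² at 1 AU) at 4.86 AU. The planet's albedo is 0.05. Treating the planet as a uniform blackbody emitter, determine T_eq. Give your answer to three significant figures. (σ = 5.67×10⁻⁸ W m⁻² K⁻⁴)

T_eq ≈ 125 K

Flux at 4.86 AU: S = 1360/4.86² = 57.6 W m⁻².
Energy balance: absorbed = emitted ⇒ πR²·S(1−A) = 4πR²·σT_eq⁴, so T_eq⁴ = S(1−A)/(4σ).
T_eq = [57.6 × 0.95 / (4 × 5.67×10⁻⁸)]^(1/4) = (2.41×10⁸)^(1/4) = 125 K.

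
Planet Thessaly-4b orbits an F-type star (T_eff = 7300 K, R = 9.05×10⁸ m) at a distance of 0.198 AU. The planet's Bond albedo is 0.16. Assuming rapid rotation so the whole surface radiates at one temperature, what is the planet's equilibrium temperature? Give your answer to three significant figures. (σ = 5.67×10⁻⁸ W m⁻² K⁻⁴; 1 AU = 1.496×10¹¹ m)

T_eq ≈ 864 K

d = 0.198 AU = 2.96×10¹⁰ m.
L = 4πR_⋆²σT_⋆⁴ = 4π(9.05×10⁸)² × 5.67×10⁻⁸ × (7300)⁴ = 1.66×10²⁷ W.
S = L/(4πd²) = 1.50×10⁵ W m⁻².
Energy balance: absorbed = emitted ⇒ πR²·S(1−A) = 4πR²·σT_eq⁴, so T_eq⁴ = S(1−A)/(4σ).
T_eq = [1.50×10⁵ × 0.84 / (4 × 5.67×10⁻⁸)]^(1/4) = (5.57×10¹¹)^(1/4) = 864 K.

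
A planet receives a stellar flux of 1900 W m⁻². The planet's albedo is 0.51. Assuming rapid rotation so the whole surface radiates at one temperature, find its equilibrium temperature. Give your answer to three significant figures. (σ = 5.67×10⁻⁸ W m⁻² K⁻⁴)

T_eq ≈ 253 K

Energy balance: absorbed = emitted ⇒ πR²·S(1−A) = 4πR²·σT_eq⁴, so T_eq⁴ = S(1−A)/(4σ).
T_eq = [1900 × 0.49 / (4 × 5.67×10⁻⁸)]^(1/4) = (4.10×10⁹)^(1/4) = 253 K.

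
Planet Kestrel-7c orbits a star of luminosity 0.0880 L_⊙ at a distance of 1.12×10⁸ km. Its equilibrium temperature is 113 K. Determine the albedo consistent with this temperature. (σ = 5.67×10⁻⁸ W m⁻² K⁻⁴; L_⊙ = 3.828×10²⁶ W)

A ≈ 0.83

d = 1.12×10⁸ km = 1.12×10¹¹ m.
L = 0.0880 × 3.828×10²⁶ = 3.37×10²⁵ W.
Flux: S = L/(4πd²) = 3.37×10²⁵/(4π×(1.12×10¹¹)²) = 214 W m⁻².
From T_eq⁴ = S(1−A)/(4σ): 1−A = 4σT_eq⁴/S.
1−A = 4 × 5.67×10⁻⁸ × (113)⁴ / 214 = 0.173.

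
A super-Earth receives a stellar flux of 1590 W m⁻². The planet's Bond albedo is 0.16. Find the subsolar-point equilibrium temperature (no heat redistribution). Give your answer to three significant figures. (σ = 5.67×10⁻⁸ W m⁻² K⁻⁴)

T_ss ≈ 392 K

At the subsolar point the surface absorbs S(1−A) and emits σT⁴ per unit area — no factor of 4, since only the local patch is in balance.
T = [1590 × 0.84 / 5.67×10⁻⁸]^(1/4) = (2.36×10¹⁰)^(1/4) = 392 K.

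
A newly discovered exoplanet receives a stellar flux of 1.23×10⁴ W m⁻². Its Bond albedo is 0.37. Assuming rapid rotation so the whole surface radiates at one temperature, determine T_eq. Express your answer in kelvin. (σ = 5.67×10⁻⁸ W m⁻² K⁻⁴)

T_eq ≈ 430 K

Energy balance: absorbed = emitted ⇒ πR²·S(1−A) = 4πR²·σT_eq⁴, so T_eq⁴ = S(1−A)/(4σ).
T_eq = [1.23×10⁴ × 0.63 / (4 × 5.67×10⁻⁸)]^(1/4) = (3.42×10¹⁰)^(1/4) = 430 K.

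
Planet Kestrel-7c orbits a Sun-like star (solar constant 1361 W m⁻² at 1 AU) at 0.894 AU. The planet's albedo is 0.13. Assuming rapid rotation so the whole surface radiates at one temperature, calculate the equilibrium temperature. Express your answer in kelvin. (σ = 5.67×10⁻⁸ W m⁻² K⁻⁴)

T_eq ≈ 284 K

Flux at 0.894 AU: S = 1361/0.894² = 1700 W m⁻².
Energy balance: absorbed = emitted ⇒ πR²·S(1−A) = 4πR²·σT_eq⁴, so T_eq⁴ = S(1−A)/(4σ).
T_eq = [1700 × 0.87 / (4 × 5.67×10⁻⁸)]^(1/4) = (6.53×10⁹)^(1/4) = 284 K.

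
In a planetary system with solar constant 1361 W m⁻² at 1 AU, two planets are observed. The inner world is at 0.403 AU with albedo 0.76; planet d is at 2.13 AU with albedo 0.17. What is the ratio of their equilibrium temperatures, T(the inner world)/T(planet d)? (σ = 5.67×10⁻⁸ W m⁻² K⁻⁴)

T₁/T₂ ≈ 1.686

T_eq = [S₀(1−A)/(4σd²)]^(1/4), so T ∝ (1−A)^(1/4) / √d.
T₁ = [1361×0.24/(4×5.67×10⁻⁸×0.403²)]^(1/4) = 306.87 K.
T₂ = [1361×0.83/(4×5.67×10⁻⁸×2.13²)]^(1/4) = 182.03 K.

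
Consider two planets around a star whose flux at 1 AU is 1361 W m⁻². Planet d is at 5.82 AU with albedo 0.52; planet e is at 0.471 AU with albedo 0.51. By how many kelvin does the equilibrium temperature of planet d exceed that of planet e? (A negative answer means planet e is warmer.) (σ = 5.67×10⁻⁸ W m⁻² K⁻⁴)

T_eq = [S₀(1−A)/(4σd²)]^(1/4), so T ∝ (1−A)^(1/4) / √d.
T₁ = [1361×0.48/(4×5.67×10⁻⁸×5.82²)]^(1/4) = 96.03 K.
T₂ = [1361×0.49/(4×5.67×10⁻⁸×0.471²)]^(1/4) = 339.31 K.

ΔT ≈ -243.3 K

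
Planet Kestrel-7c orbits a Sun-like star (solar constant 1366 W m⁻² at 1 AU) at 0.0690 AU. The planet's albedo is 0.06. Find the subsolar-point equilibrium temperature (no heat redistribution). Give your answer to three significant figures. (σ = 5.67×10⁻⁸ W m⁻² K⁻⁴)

T_ss ≈ 1480 K

Flux at 0.0690 AU: S = 1366/0.0690² = 2.87×10⁵ W m⁻².
At the subsolar point the surface absorbs S(1−A) and emits σT⁴ per unit area — no factor of 4, since only the local patch is in balance.
T = [2.87×10⁵ × 0.94 / 5.67×10⁻⁸]^(1/4) = (4.76×10¹²)^(1/4) = 1480 K.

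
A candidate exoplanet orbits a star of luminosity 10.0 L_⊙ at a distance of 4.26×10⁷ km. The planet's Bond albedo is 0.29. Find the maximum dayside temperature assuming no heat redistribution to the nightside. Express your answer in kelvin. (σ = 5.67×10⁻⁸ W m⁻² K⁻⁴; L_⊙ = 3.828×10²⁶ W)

d = 4.26×10⁷ km = 4.26×10¹⁰ m.
L = 10.0 × 3.828×10²⁶ = 3.83×10²⁷ W.
Flux: S = L/(4πd²) = 3.83×10²⁷/(4π×(4.26×10¹⁰)²) = 1.68×10⁵ W m⁻².
With no redistribution each surface element balances locally: S(1−A) = σT⁴.
T = [1.68×10⁵ × 0.71 / 5.67×10⁻⁸]^(1/4) = (2.10×10¹²)^(1/4) = 1200 K.

T_ss ≈ 1200 K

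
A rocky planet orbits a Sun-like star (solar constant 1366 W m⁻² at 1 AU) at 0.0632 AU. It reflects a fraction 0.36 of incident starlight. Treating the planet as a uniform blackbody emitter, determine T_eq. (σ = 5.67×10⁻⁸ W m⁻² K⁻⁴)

T_eq ≈ 991 K

Flux at 0.0632 AU: S = 1366/0.0632² = 3.42×10⁵ W m⁻².
Energy balance: absorbed = emitted ⇒ πR²·S(1−A) = 4πR²·σT_eq⁴, so T_eq⁴ = S(1−A)/(4σ).
T_eq = [3.42×10⁵ × 0.64 / (4 × 5.67×10⁻⁸)]^(1/4) = (9.65×10¹¹)^(1/4) = 991 K.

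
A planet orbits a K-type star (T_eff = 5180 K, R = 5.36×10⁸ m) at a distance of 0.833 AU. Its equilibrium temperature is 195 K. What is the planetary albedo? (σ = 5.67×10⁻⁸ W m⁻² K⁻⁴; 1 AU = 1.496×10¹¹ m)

d = 0.833 AU = 1.25×10¹¹ m.
L = 4πR_⋆²σT_⋆⁴ = 4π(5.36×10⁸)² × 5.67×10⁻⁸ × (5180)⁴ = 1.47×10²⁶ W.
S = L/(4πd²) = 755 W m⁻².
From T_eq⁴ = S(1−A)/(4σ): 1−A = 4σT_eq⁴/S.
1−A = 4 × 5.67×10⁻⁸ × (195)⁴ / 755 = 0.434.

A ≈ 0.57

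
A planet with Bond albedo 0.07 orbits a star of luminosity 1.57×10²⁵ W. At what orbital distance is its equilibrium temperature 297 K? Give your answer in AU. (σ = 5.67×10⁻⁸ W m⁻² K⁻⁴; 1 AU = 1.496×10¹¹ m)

From T_eq⁴ = L(1−A)/(16πσd²): d = √[L(1−A)/(16πσT_eq⁴)].
d = √[1.57×10²⁵ × 0.93 / (16π × 5.67×10⁻⁸ × (297)⁴)] = 2.57×10¹⁰ m = 0.172 AU.

d ≈ 0.172 AU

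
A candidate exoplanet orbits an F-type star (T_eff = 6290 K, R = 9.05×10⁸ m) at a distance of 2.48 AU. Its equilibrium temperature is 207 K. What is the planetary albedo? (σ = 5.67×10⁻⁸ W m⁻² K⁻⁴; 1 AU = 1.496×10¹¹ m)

A ≈ 0.21

d = 2.48 AU = 3.71×10¹¹ m.
L = 4πR_⋆²σT_⋆⁴ = 4π(9.05×10⁸)² × 5.67×10⁻⁸ × (6290)⁴ = 9.13×10²⁶ W.
S = L/(4πd²) = 528 W m⁻².
From T_eq⁴ = S(1−A)/(4σ): 1−A = 4σT_eq⁴/S.
1−A = 4 × 5.67×10⁻⁸ × (207)⁴ / 528 = 0.789.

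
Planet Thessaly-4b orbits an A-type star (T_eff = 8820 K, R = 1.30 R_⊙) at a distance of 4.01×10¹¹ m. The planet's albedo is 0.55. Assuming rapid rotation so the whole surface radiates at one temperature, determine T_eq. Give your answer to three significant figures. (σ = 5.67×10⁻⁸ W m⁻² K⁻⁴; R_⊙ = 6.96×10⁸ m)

T_eq ≈ 243 K

R_⋆ = 1.30 × 6.96×10⁸ = 9.05×10⁸ m.
L = 4πR_⋆²σT_⋆⁴ = 4π(9.05×10⁸)² × 5.67×10⁻⁸ × (8820)⁴ = 3.53×10²⁷ W.
S = L/(4πd²) = 1750 W m⁻².
Energy balance: absorbed = emitted ⇒ πR²·S(1−A) = 4πR²·σT_eq⁴, so T_eq⁴ = S(1−A)/(4σ).
T_eq = [1750 × 0.45 / (4 × 5.67×10⁻⁸)]^(1/4) = (3.47×10⁹)^(1/4) = 243 K.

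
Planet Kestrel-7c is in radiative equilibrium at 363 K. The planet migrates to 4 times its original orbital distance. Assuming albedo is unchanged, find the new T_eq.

T_eq ∝ L^(1/4) · d^(−1/2).
T′ = 363 / 4^(1/2) = 182 K.

T_eq ≈ 182 K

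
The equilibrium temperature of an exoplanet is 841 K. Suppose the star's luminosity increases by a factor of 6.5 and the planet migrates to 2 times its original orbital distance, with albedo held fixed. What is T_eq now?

T_eq ∝ L^(1/4) · d^(−1/2).
T′ = 841 × 6.5^(1/4) / 2^(1/2) = 950 K.

T_eq ≈ 950 K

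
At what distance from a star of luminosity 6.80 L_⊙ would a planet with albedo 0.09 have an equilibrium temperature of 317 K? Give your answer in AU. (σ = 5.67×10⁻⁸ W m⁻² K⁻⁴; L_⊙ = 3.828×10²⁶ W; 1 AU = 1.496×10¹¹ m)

d ≈ 1.92 AU

L = 6.80 × 3.828×10²⁶ = 2.60×10²⁷ W.
From T_eq⁴ = L(1−A)/(16πσd²): d = √[L(1−A)/(16πσT_eq⁴)].
d = √[2.60×10²⁷ × 0.91 / (16π × 5.67×10⁻⁸ × (317)⁴)] = 2.87×10¹¹ m = 1.92 AU.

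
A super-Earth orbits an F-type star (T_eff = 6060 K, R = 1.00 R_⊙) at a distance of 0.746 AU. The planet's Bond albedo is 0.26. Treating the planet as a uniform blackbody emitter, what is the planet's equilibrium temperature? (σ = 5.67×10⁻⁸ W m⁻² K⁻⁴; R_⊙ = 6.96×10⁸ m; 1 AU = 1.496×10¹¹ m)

T_eq ≈ 314 K

R_⋆ = 1.00 × 6.96×10⁸ = 6.96×10⁸ m.
d = 0.746 AU = 1.12×10¹¹ m.
L = 4πR_⋆²σT_⋆⁴ = 4π(6.96×10⁸)² × 5.67×10⁻⁸ × (6060)⁴ = 4.65×10²⁶ W.
S = L/(4πd²) = 2970 W m⁻².
Energy balance: absorbed = emitted ⇒ πR²·S(1−A) = 4πR²·σT_eq⁴, so T_eq⁴ = S(1−A)/(4σ).
T_eq = [2970 × 0.74 / (4 × 5.67×10⁻⁸)]^(1/4) = (9.70×10⁹)^(1/4) = 314 K.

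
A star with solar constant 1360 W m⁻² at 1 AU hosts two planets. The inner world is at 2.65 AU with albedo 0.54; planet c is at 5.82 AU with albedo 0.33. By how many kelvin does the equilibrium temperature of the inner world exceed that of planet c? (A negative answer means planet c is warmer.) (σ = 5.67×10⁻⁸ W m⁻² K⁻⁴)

T_eq = [S₀(1−A)/(4σd²)]^(1/4), so T ∝ (1−A)^(1/4) / √d.
T₁ = [1360×0.46/(4×5.67×10⁻⁸×2.65²)]^(1/4) = 140.78 K.
T₂ = [1360×0.67/(4×5.67×10⁻⁸×5.82²)]^(1/4) = 104.36 K.

ΔT ≈ 36.4 K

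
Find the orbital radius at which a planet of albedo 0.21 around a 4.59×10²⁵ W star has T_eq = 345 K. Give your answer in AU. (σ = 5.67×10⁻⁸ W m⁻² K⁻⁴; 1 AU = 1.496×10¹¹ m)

From T_eq⁴ = L(1−A)/(16πσd²): d = √[L(1−A)/(16πσT_eq⁴)].
d = √[4.59×10²⁵ × 0.79 / (16π × 5.67×10⁻⁸ × (345)⁴)] = 3.00×10¹⁰ m = 0.200 AU.

d ≈ 0.200 AU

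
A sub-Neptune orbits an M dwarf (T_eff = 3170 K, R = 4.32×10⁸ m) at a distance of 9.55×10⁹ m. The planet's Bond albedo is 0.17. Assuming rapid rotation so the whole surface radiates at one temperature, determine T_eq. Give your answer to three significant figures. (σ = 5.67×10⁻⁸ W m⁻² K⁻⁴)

L = 4πR_⋆²σT_⋆⁴ = 4π(4.32×10⁸)² × 5.67×10⁻⁸ × (3170)⁴ = 1.34×10²⁵ W.
S = L/(4πd²) = 1.17×10⁴ W m⁻².
Energy balance: absorbed = emitted ⇒ πR²·S(1−A) = 4πR²·σT_eq⁴, so T_eq⁴ = S(1−A)/(4σ).
T_eq = [1.17×10⁴ × 0.83 / (4 × 5.67×10⁻⁸)]^(1/4) = (4.29×10¹⁰)^(1/4) = 455 K.

T_eq ≈ 455 K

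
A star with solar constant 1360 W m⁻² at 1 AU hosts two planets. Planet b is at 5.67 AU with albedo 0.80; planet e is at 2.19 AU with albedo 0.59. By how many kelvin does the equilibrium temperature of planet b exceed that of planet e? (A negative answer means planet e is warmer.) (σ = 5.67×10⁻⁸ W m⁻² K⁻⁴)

ΔT ≈ -72.3 K

T_eq = [S₀(1−A)/(4σd²)]^(1/4), so T ∝ (1−A)^(1/4) / √d.
T₁ = [1360×0.20/(4×5.67×10⁻⁸×5.67²)]^(1/4) = 78.15 K.
T₂ = [1360×0.41/(4×5.67×10⁻⁸×2.19²)]^(1/4) = 150.47 K.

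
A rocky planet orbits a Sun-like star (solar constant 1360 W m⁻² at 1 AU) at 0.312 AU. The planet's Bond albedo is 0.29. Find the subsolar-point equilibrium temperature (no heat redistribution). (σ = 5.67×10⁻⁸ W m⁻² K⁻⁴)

T_ss ≈ 647 K

Flux at 0.312 AU: S = 1360/0.312² = 1.40×10⁴ W m⁻².
At the subsolar point the surface absorbs S(1−A) and emits σT⁴ per unit area — no factor of 4, since only the local patch is in balance.
T = [1.40×10⁴ × 0.71 / 5.67×10⁻⁸]^(1/4) = (1.75×10¹¹)^(1/4) = 647 K.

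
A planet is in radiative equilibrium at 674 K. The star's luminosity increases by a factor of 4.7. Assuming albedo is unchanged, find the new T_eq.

T_eq ∝ L^(1/4) · d^(−1/2).
T′ = 674 × 4.7^(1/4) = 992 K.

T_eq ≈ 992 K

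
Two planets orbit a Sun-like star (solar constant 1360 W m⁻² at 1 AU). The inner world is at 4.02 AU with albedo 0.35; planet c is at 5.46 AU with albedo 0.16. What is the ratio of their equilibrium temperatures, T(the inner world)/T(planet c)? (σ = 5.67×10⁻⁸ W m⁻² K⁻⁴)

T_eq = [S₀(1−A)/(4σd²)]^(1/4), so T ∝ (1−A)^(1/4) / √d.
T₁ = [1360×0.65/(4×5.67×10⁻⁸×4.02²)]^(1/4) = 124.62 K.
T₂ = [1360×0.84/(4×5.67×10⁻⁸×5.46²)]^(1/4) = 114.01 K.

T₁/T₂ ≈ 1.093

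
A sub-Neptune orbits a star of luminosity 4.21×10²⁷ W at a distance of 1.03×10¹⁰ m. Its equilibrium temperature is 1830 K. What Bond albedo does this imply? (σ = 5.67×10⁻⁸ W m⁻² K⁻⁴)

Flux: S = L/(4πd²) = 4.21×10²⁷/(4π×(1.03×10¹⁰)²) = 3.16×10⁶ W m⁻².
From T_eq⁴ = S(1−A)/(4σ): 1−A = 4σT_eq⁴/S.
1−A = 4 × 5.67×10⁻⁸ × (1830)⁴ / 3.16×10⁶ = 0.805.

A ≈ 0.19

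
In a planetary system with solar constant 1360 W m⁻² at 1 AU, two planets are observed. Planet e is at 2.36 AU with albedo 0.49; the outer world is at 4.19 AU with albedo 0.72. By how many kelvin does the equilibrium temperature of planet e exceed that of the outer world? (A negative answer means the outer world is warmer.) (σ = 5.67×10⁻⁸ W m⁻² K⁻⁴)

T_eq = [S₀(1−A)/(4σd²)]^(1/4), so T ∝ (1−A)^(1/4) / √d.
T₁ = [1360×0.51/(4×5.67×10⁻⁸×2.36²)]^(1/4) = 153.08 K.
T₂ = [1360×0.28/(4×5.67×10⁻⁸×4.19²)]^(1/4) = 98.89 K.

ΔT ≈ 54.2 K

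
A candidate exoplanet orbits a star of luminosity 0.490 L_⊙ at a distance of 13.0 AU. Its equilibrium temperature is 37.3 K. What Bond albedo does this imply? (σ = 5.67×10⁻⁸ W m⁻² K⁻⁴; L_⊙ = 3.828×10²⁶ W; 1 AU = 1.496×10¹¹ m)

A ≈ 0.89

d = 13.0 AU = 1.94×10¹² m.
L = 0.490 × 3.828×10²⁶ = 1.88×10²⁶ W.
Flux: S = L/(4πd²) = 1.88×10²⁶/(4π×(1.94×10¹²)²) = 3.95 W m⁻².
From T_eq⁴ = S(1−A)/(4σ): 1−A = 4σT_eq⁴/S.
1−A = 4 × 5.67×10⁻⁸ × (37.3)⁴ / 3.95 = 0.111.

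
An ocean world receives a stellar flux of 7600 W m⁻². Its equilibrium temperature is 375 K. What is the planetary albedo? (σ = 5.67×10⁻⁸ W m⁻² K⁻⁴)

From T_eq⁴ = S(1−A)/(4σ): 1−A = 4σT_eq⁴/S.
1−A = 4 × 5.67×10⁻⁸ × (375)⁴ / 7600 = 0.590.

A ≈ 0.41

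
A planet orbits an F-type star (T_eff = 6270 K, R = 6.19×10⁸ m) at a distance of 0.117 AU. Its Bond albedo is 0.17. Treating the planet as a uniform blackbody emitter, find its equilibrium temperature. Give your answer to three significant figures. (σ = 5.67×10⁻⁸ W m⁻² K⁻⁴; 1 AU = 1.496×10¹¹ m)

T_eq ≈ 796 K

d = 0.117 AU = 1.75×10¹⁰ m.
L = 4πR_⋆²σT_⋆⁴ = 4π(6.19×10⁸)² × 5.67×10⁻⁸ × (6270)⁴ = 4.22×10²⁶ W.
S = L/(4πd²) = 1.10×10⁵ W m⁻².
Energy balance: absorbed = emitted ⇒ πR²·S(1−A) = 4πR²·σT_eq⁴, so T_eq⁴ = S(1−A)/(4σ).
T_eq = [1.10×10⁵ × 0.83 / (4 × 5.67×10⁻⁸)]^(1/4) = (4.01×10¹¹)^(1/4) = 796 K.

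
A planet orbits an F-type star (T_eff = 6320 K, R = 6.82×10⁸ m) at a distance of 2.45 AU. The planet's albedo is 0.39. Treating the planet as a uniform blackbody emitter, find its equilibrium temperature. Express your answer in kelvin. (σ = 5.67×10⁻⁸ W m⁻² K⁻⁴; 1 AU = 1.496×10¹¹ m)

T_eq ≈ 170 K

d = 2.45 AU = 3.67×10¹¹ m.
L = 4πR_⋆²σT_⋆⁴ = 4π(6.82×10⁸)² × 5.67×10⁻⁸ × (6320)⁴ = 5.29×10²⁶ W.
S = L/(4πd²) = 313 W m⁻².
Energy balance: absorbed = emitted ⇒ πR²·S(1−A) = 4πR²·σT_eq⁴, so T_eq⁴ = S(1−A)/(4σ).
T_eq = [313 × 0.61 / (4 × 5.67×10⁻⁸)]^(1/4) = (8.42×10⁸)^(1/4) = 170 K.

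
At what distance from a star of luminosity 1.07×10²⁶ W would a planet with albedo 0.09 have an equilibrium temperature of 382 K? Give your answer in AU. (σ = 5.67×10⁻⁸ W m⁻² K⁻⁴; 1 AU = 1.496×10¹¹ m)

d ≈ 0.268 AU

From T_eq⁴ = L(1−A)/(16πσd²): d = √[L(1−A)/(16πσT_eq⁴)].
d = √[1.07×10²⁶ × 0.91 / (16π × 5.67×10⁻⁸ × (382)⁴)] = 4.01×10¹⁰ m = 0.268 AU.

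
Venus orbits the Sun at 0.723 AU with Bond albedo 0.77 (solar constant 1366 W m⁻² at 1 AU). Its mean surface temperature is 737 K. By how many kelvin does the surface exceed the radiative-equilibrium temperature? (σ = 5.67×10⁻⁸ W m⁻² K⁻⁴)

S = 1366/0.723² = 2613 W m⁻².
T_eq = [S(1−A)/(4σ)]^(1/4) = [2613×0.23/(4×5.67×10⁻⁸)]^(1/4) = 226.9 K.
ΔT = T_surf − T_eq = 737 − 226.9.

ΔT ≈ 510.1 K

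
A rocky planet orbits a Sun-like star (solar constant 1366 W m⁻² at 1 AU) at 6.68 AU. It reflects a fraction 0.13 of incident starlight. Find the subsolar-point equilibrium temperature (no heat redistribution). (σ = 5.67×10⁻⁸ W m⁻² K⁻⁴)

T_ss ≈ 147 K

Flux at 6.68 AU: S = 1366/6.68² = 30.6 W m⁻².
At the subsolar point the surface absorbs S(1−A) and emits σT⁴ per unit area — no factor of 4, since only the local patch is in balance.
T = [30.6 × 0.87 / 5.67×10⁻⁸]^(1/4) = (4.70×10⁸)^(1/4) = 147 K.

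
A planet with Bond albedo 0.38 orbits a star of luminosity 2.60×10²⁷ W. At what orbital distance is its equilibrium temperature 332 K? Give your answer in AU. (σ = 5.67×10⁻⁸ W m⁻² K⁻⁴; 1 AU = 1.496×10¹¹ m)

From T_eq⁴ = L(1−A)/(16πσd²): d = √[L(1−A)/(16πσT_eq⁴)].
d = √[2.60×10²⁷ × 0.62 / (16π × 5.67×10⁻⁸ × (332)⁴)] = 2.16×10¹¹ m = 1.44 AU.

d ≈ 1.44 AU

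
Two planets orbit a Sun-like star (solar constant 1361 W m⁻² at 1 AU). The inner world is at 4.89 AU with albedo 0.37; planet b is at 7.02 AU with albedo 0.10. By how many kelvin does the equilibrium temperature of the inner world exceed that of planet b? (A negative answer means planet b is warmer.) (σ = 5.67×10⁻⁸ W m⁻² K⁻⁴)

ΔT ≈ 9.8 K

T_eq = [S₀(1−A)/(4σd²)]^(1/4), so T ∝ (1−A)^(1/4) / √d.
T₁ = [1361×0.63/(4×5.67×10⁻⁸×4.89²)]^(1/4) = 112.13 K.
T₂ = [1361×0.90/(4×5.67×10⁻⁸×7.02²)]^(1/4) = 102.32 K.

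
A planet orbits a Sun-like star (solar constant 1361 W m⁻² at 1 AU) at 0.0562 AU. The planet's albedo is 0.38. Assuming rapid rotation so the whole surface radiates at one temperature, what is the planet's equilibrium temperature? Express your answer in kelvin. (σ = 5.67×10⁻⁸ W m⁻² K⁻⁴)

Flux at 0.0562 AU: S = 1361/0.0562² = 4.31×10⁵ W m⁻².
Energy balance: absorbed = emitted ⇒ πR²·S(1−A) = 4πR²·σT_eq⁴, so T_eq⁴ = S(1−A)/(4σ).
T_eq = [4.31×10⁵ × 0.62 / (4 × 5.67×10⁻⁸)]^(1/4) = (1.18×10¹²)^(1/4) = 1040 K.

T_eq ≈ 1040 K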